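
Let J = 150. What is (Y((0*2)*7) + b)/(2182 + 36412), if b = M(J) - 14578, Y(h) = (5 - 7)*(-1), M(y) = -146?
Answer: -7361/19297 ≈ -0.38146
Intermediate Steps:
Y(h) = 2 (Y(h) = -2*(-1) = 2)
b = -14724 (b = -146 - 14578 = -14724)
(Y((0*2)*7) + b)/(2182 + 36412) = (2 - 14724)/(2182 + 36412) = -14722/38594 = -14722*1/38594 = -7361/19297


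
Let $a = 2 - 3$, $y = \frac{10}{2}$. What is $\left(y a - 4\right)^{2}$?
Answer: $81$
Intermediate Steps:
$y = 5$ ($y = 10 \cdot \frac{1}{2} = 5$)
$a = -1$ ($a = 2 - 3 = -1$)
$\left(y a - 4\right)^{2} = \left(5 \left(-1\right) - 4\right)^{2} = \left(-5 - 4\right)^{2} = \left(-9\right)^{2} = 81$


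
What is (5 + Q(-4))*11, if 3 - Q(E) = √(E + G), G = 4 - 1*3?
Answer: 88 - 11*I*√3 ≈ 88.0 - 19.053*I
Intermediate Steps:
G = 1 (G = 4 - 3 = 1)
Q(E) = 3 - √(1 + E) (Q(E) = 3 - √(E + 1) = 3 - √(1 + E))
(5 + Q(-4))*11 = (5 + (3 - √(1 - 4)))*11 = (5 + (3 - √(-3)))*11 = (5 + (3 - I*√3))*11 = (8 - I*√3)*11 = 88 - 11*I*√3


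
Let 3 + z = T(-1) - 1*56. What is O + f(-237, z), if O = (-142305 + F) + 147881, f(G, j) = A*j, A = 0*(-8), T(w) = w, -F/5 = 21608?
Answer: -102464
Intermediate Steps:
F = -108040 (F = -5*21608 = -108040)
A = 0
z = -60 (z = -3 + (-1 - 1*56) = -3 + (-1 - 56) = -3 - 57 = -60)
f(G, j) = 0 (f(G, j) = 0*j = 0)
O = -102464 (O = (-142305 - 108040) + 147881 = -250345 + 147881 = -102464)
O + f(-237, z) = -102464 + 0 = -102464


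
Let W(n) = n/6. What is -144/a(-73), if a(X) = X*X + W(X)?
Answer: -864/31901 ≈ -0.027084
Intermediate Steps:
W(n) = n/6 (W(n) = n*(⅙) = n/6)
a(X) = X² + X/6 (a(X) = X*X + X/6 = X² + X/6)
-144/a(-73) = -144*(-1/(73*(⅙ - 73))) = -144/((-73*(-437/6))) = -144/31901/6 = -144*6/31901 = -864/31901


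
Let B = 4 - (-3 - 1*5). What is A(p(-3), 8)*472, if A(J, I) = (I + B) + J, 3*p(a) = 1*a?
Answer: 8968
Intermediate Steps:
B = 12 (B = 4 - (-3 - 5) = 4 - 1*(-8) = 4 + 8 = 12)
p(a) = a/3 (p(a) = (1*a)/3 = a/3)
A(J, I) = 12 + I + J (A(J, I) = (I + 12) + J = (12 + I) + J = 12 + I + J)
A(p(-3), 8)*472 = (12 + 8 + (1/3)*(-3))*472 = (12 + 8 - 1)*472 = 19*472 = 8968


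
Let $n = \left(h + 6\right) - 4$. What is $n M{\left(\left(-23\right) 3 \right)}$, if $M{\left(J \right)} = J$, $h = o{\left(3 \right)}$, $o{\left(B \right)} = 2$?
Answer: $-276$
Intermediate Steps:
$h = 2$
$n = 4$ ($n = \left(2 + 6\right) - 4 = 8 - 4 = 4$)
$n M{\left(\left(-23\right) 3 \right)} = 4 \left(\left(-23\right) 3\right) = 4 \left(-69\right) = -276$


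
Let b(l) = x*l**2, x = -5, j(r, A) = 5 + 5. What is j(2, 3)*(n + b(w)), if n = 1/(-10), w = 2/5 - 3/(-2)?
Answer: -363/2 ≈ -181.50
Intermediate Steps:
j(r, A) = 10
w = 19/10 (w = 2*(1/5) - 3*(-1/2) = 2/5 + 3/2 = 19/10 ≈ 1.9000)
n = -1/10 ≈ -0.10000
b(l) = -5*l**2
j(2, 3)*(n + b(w)) = 10*(-1/10 - 5*(19/10)**2) = 10*(-1/10 - 5*361/100) = 10*(-1/10 - 361/20) = 10*(-363/20) = -363/2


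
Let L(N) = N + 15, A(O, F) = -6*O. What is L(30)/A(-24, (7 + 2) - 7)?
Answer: 5/16 ≈ 0.31250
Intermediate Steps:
L(N) = 15 + N
L(30)/A(-24, (7 + 2) - 7) = (15 + 30)/((-6*(-24))) = 45/144 = 45*(1/144) = 5/16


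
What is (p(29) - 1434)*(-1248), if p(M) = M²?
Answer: 740064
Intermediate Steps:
(p(29) - 1434)*(-1248) = (29² - 1434)*(-1248) = (841 - 1434)*(-1248) = -593*(-1248) = 740064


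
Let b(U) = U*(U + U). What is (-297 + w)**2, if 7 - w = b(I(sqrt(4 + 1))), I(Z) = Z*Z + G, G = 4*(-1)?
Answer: 85264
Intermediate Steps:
G = -4
I(Z) = -4 + Z**2 (I(Z) = Z*Z - 4 = Z**2 - 4 = -4 + Z**2)
b(U) = 2*U**2 (b(U) = U*(2*U) = 2*U**2)
w = 5 (w = 7 - 2*(-4 + (sqrt(4 + 1))**2)**2 = 7 - 2*(-4 + (sqrt(5))**2)**2 = 7 - 2*(-4 + 5)**2 = 7 - 2*1**2 = 7 - 2 = 5)
(-297 + w)**2 = (-297 + 5)**2 = (-292)**2 = 85264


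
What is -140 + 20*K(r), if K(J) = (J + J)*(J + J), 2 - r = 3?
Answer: -60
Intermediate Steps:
r = -1 (r = 2 - 1*3 = 2 - 3 = -1)
K(J) = 4*J² (K(J) = (2*J)*(2*J) = 4*J²)
-140 + 20*K(r) = -140 + 20*(4*(-1)²) = -140 + 20*(4*1) = -140 + 20*4 = -140 + 80 = -60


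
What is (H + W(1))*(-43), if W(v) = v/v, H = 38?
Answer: -1677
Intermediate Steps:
W(v) = 1
(H + W(1))*(-43) = (38 + 1)*(-43) = 39*(-43) = -1677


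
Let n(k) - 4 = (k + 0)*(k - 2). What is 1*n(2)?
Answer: 4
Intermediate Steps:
n(k) = 4 + k*(-2 + k) (n(k) = 4 + (k + 0)*(k - 2) = 4 + k*(-2 + k))
1*n(2) = 1*(4 + 2**2 - 2*2) = 1*(4 + 4 - 4) = 1*4 = 4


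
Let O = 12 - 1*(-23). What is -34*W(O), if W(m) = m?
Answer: -1190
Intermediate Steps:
O = 35 (O = 12 + 23 = 35)
-34*W(O) = -34*35 = -1190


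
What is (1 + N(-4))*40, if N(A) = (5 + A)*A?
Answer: -120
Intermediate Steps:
N(A) = A*(5 + A)
(1 + N(-4))*40 = (1 - 4*(5 - 4))*40 = (1 - 4*1)*40 = (1 - 4)*40 = -3*40 = -120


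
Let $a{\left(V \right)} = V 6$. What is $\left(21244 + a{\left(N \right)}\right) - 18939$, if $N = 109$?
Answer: $2959$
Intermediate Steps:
$a{\left(V \right)} = 6 V$
$\left(21244 + a{\left(N \right)}\right) - 18939 = \left(21244 + 6 \cdot 109\right) - 18939 = \left(21244 + 654\right) - 18939 = 21898 - 18939 = 2959$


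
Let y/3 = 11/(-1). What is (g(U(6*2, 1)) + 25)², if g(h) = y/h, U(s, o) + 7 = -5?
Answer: 12321/16 ≈ 770.06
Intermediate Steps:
U(s, o) = -12 (U(s, o) = -7 - 5 = -12)
y = -33 (y = 3*(11/(-1)) = 3*(11*(-1)) = 3*(-11) = -33)
g(h) = -33/h
(g(U(6*2, 1)) + 25)² = (-33/(-12) + 25)² = (-33*(-1/12) + 25)² = (11/4 + 25)² = (111/4)² = 12321/16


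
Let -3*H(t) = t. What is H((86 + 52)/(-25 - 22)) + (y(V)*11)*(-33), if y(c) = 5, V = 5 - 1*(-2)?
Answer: -85259/47 ≈ -1814.0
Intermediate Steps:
H(t) = -t/3
V = 7 (V = 5 + 2 = 7)
H((86 + 52)/(-25 - 22)) + (y(V)*11)*(-33) = -(86 + 52)/(3*(-25 - 22)) + (5*11)*(-33) = -46/(-47) + 55*(-33) = -46*(-1)/47 - 1815 = -⅓*(-138/47) - 1815 = 46/47 - 1815 = -85259/47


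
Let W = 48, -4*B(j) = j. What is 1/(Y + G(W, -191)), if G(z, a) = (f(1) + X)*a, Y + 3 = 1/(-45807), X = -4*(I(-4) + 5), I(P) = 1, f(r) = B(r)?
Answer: 183228/848116601 ≈ 0.00021604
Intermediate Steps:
B(j) = -j/4
f(r) = -r/4
X = -24 (X = -4*(1 + 5) = -4*6 = -24)
Y = -137422/45807 (Y = -3 + 1/(-45807) = -3 - 1/45807 = -137422/45807 ≈ -3.0000)
G(z, a) = -97*a/4 (G(z, a) = (-¼*1 - 24)*a = (-¼ - 24)*a = -97*a/4)
1/(Y + G(W, -191)) = 1/(-137422/45807 - 97/4*(-191)) = 1/(-137422/45807 + 18527/4) = 1/(848116601/183228) = 183228/848116601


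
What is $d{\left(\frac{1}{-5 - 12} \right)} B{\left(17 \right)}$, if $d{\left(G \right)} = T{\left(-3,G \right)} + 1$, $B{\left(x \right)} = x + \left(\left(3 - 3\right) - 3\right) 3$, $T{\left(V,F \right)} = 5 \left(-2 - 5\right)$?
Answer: $-272$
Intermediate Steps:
$T{\left(V,F \right)} = -35$ ($T{\left(V,F \right)} = 5 \left(-7\right) = -35$)
$B{\left(x \right)} = -9 + x$ ($B{\left(x \right)} = x + \left(0 - 3\right) 3 = x - 9 = -9 + x$)
$d{\left(G \right)} = -34$ ($d{\left(G \right)} = -35 + 1 = -34$)
$d{\left(\frac{1}{-5 - 12} \right)} B{\left(17 \right)} = - 34 \left(-9 + 17\right) = \left(-34\right) 8 = -272$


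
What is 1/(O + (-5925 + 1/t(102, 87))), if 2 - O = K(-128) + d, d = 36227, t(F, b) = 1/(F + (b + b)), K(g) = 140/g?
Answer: -32/1339933 ≈ -2.3882e-5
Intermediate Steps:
t(F, b) = 1/(F + 2*b)
O = -1159165/32 (O = 2 - (140/(-128) + 36227) = 2 - (140*(-1/128) + 36227) = 2 - (-35/32 + 36227) = 2 - 1*1159229/32 = 2 - 1159229/32 = -1159165/32 ≈ -36224.)
1/(O + (-5925 + 1/t(102, 87))) = 1/(-1159165/32 + (-5925 + 1/(1/(102 + 2*87)))) = 1/(-1159165/32 + (-5925 + 1/(1/(102 + 174)))) = 1/(-1159165/32 + (-5925 + 1/(1/276))) = 1/(-1159165/32 + (-5925 + 276)) = 1/(-1159165/32 - 5649) = 1/(-1339933/32) = -32/1339933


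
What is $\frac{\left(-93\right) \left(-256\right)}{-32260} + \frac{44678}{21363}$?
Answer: $\frac{233175494}{172292595} \approx 1.3534$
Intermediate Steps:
$\frac{\left(-93\right) \left(-256\right)}{-32260} + \frac{44678}{21363} = 23808 \left(- \frac{1}{32260}\right) + 44678 \cdot \frac{1}{21363} = - \frac{5952}{8065} + \frac{44678}{21363} = \frac{233175494}{172292595}$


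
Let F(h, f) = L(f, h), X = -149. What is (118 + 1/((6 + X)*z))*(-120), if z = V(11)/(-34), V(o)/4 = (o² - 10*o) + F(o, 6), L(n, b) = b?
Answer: -22274190/1573 ≈ -14160.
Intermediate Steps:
F(h, f) = h
V(o) = -36*o + 4*o² (V(o) = 4*((o² - 10*o) + o) = 4*(o² - 9*o) = -36*o + 4*o²)
z = -44/17 (z = (4*11*(-9 + 11))/(-34) = (4*11*2)*(-1/34) = 88*(-1/34) = -44/17 ≈ -2.5882)
(118 + 1/((6 + X)*z))*(-120) = (118 + 1/((6 - 149)*(-44/17)))*(-120) = (118 - 17/44/(-143))*(-120) = (118 - 1/143*(-17/44))*(-120) = (118 + 17/6292)*(-120) = (742473/6292)*(-120) = -22274190/1573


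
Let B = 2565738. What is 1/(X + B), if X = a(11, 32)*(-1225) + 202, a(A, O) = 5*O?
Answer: 1/2369940 ≈ 4.2195e-7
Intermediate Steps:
X = -195798 (X = (5*32)*(-1225) + 202 = 160*(-1225) + 202 = -196000 + 202 = -195798)
1/(X + B) = 1/(-195798 + 2565738) = 1/2369940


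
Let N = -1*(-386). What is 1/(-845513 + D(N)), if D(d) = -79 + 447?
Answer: -1/845145 ≈ -1.1832e-6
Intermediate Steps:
N = 386
D(d) = 368
1/(-845513 + D(N)) = 1/(-845513 + 368) = 1/(-845145) = -1/845145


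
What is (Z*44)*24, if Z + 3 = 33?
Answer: 31680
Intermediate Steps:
Z = 30 (Z = -3 + 33 = 30)
(Z*44)*24 = (30*44)*24 = 1320*24 = 31680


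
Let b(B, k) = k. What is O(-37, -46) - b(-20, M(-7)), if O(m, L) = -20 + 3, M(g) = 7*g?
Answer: 32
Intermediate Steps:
O(m, L) = -17
O(-37, -46) - b(-20, M(-7)) = -17 - 7*(-7) = -17 - 1*(-49) = -17 + 49 = 32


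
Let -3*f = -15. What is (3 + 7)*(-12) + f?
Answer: -115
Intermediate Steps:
f = 5 (f = -1/3*(-15) = 5)
(3 + 7)*(-12) + f = (3 + 7)*(-12) + 5 = 10*(-12) + 5 = -120 + 5 = -115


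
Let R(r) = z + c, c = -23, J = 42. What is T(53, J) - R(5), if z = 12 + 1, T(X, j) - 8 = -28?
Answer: -10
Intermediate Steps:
T(X, j) = -20 (T(X, j) = 8 - 28 = -20)
z = 13
R(r) = -10 (R(r) = 13 - 23 = -10)
T(53, J) - R(5) = -20 - 1*(-10) = -20 + 10 = -10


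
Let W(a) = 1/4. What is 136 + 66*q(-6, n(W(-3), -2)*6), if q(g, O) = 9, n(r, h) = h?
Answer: 730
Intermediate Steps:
W(a) = ¼
136 + 66*q(-6, n(W(-3), -2)*6) = 136 + 66*9 = 136 + 594 = 730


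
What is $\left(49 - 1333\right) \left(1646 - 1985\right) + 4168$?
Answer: $439444$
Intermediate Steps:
$\left(49 - 1333\right) \left(1646 - 1985\right) + 4168 = \left(-1284\right) \left(-339\right) + 4168 = 435276 + 4168 = 439444$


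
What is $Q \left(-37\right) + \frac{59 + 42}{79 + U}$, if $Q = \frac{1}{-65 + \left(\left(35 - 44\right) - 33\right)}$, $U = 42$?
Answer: $\frac{15284}{12947} \approx 1.1805$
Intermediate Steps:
$Q = - \frac{1}{107}$ ($Q = \frac{1}{-65 - 42} = \frac{1}{-107} = - \frac{1}{107} \approx -0.0093458$)
$Q \left(-37\right) + \frac{59 + 42}{79 + U} = \left(- \frac{1}{107}\right) \left(-37\right) + \frac{59 + 42}{79 + 42} = \frac{37}{107} + \frac{101}{121} = \frac{15284}{12947}$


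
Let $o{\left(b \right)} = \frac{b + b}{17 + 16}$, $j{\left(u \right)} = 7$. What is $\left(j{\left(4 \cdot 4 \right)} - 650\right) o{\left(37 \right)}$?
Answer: $- \frac{47582}{33} \approx -1441.9$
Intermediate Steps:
$o{\left(b \right)} = \frac{2 b}{33}$
$\left(j{\left(4 \cdot 4 \right)} - 650\right) o{\left(37 \right)} = \left(7 - 650\right) \frac{2}{33} \cdot 37 = \left(-643\right) \frac{74}{33} = - \frac{47582}{33}$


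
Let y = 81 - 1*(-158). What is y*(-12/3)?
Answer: -956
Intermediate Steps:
y = 239 (y = 81 + 158 = 239)
y*(-12/3) = 239*(-12/3) = 239*(-3*4/3) = 239*(-4) = -956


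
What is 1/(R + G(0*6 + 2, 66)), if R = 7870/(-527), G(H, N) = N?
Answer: 527/26912 ≈ 0.019582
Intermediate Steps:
R = -7870/527 (R = 7870*(-1/527) = -7870/527 ≈ -14.934)
1/(R + G(0*6 + 2, 66)) = 1/(-7870/527 + 66) = 1/(26912/527) = 527/26912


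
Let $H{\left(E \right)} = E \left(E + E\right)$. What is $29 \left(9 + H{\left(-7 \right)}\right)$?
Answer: $3103$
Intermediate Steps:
$H{\left(E \right)} = 2 E^{2}$ ($H{\left(E \right)} = E 2 E = 2 E^{2}$)
$29 \left(9 + H{\left(-7 \right)}\right) = 29 \left(9 + 2 \left(-7\right)^{2}\right) = 29 \left(9 + 2 \cdot 49\right) = 29 \left(9 + 98\right) = 29 \cdot 107 = 3103$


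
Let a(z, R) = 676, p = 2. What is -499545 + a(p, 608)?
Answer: -498869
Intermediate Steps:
-499545 + a(p, 608) = -499545 + 676 = -498869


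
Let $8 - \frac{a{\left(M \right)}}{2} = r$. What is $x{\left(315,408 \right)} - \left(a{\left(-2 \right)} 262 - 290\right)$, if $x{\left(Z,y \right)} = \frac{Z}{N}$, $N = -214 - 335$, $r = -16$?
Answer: $- \frac{749481}{61} \approx -12287.0$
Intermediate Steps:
$N = -549$ ($N = -214 - 335 = -549$)
$a{\left(M \right)} = 48$ ($a{\left(M \right)} = 16 - -32 = 16 + 32 = 48$)
$x{\left(Z,y \right)} = - \frac{Z}{549}$ ($x{\left(Z,y \right)} = \frac{Z}{-549} = Z \left(- \frac{1}{549}\right) = - \frac{Z}{549}$)
$x{\left(315,408 \right)} - \left(a{\left(-2 \right)} 262 - 290\right) = \left(- \frac{1}{549}\right) 315 - \left(48 \cdot 262 - 290\right) = - \frac{35}{61} - \left(12576 - 290\right) = - \frac{35}{61} - 12286 = - \frac{749481}{61}$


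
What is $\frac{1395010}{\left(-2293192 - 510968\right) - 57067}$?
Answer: $- \frac{1395010}{2861227} \approx -0.48756$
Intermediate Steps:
$\frac{1395010}{\left(-2293192 - 510968\right) - 57067} = \frac{1395010}{-2804160 - 57067} = \frac{1395010}{-2861227} = 1395010 \left(- \frac{1}{2861227}\right) = - \frac{1395010}{2861227}$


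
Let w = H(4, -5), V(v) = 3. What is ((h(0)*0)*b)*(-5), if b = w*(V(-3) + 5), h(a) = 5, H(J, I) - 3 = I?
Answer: 0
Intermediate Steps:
H(J, I) = 3 + I
w = -2 (w = 3 - 5 = -2)
b = -16 (b = -2*(3 + 5) = -2*8 = -16)
((h(0)*0)*b)*(-5) = ((5*0)*(-16))*(-5) = (0*(-16))*(-5) = 0*(-5) = 0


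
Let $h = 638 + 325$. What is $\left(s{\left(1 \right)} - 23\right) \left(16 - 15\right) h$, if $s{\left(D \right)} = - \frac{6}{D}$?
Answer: $-27927$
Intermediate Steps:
$h = 963$
$\left(s{\left(1 \right)} - 23\right) \left(16 - 15\right) h = \left(- \frac{6}{1} - 23\right) \left(16 - 15\right) 963 = \left(\left(-6\right) 1 - 23\right) 1 \cdot 963 = \left(-6 - 23\right) 1 \cdot 963 = \left(-29\right) 1 \cdot 963 = \left(-29\right) 963 = -27927$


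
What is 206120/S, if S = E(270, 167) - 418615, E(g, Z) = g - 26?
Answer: -206120/418371 ≈ -0.49267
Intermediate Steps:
E(g, Z) = -26 + g
S = -418371 (S = (-26 + 270) - 418615 = 244 - 418615 = -418371)
206120/S = 206120/(-418371) = 206120*(-1/418371) = -206120/418371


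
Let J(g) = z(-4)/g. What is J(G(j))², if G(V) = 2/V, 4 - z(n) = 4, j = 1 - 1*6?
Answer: 0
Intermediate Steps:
j = -5 (j = 1 - 6 = -5)
z(n) = 0 (z(n) = 4 - 1*4 = 4 - 4 = 0)
J(g) = 0 (J(g) = 0/g = 0)
J(G(j))² = 0² = 0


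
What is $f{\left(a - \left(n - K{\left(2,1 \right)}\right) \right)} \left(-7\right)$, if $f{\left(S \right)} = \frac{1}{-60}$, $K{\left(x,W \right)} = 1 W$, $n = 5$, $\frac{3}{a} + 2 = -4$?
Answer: $\frac{7}{60} \approx 0.11667$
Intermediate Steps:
$a = - \frac{1}{2}$ ($a = \frac{3}{-2 - 4} = \frac{3}{-6} = 3 \left(- \frac{1}{6}\right) = - \frac{1}{2} \approx -0.5$)
$K{\left(x,W \right)} = W$
$f{\left(S \right)} = - \frac{1}{60}$
$f{\left(a - \left(n - K{\left(2,1 \right)}\right) \right)} \left(-7\right) = \left(- \frac{1}{60}\right) \left(-7\right) = \frac{7}{60}$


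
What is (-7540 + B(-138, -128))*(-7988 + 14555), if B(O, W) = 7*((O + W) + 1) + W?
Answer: -62537541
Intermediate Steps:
B(O, W) = 7 + 7*O + 8*W (B(O, W) = 7*(1 + O + W) + W = (7 + 7*O + 7*W) + W = 7 + 7*O + 8*W)
(-7540 + B(-138, -128))*(-7988 + 14555) = (-7540 + (7 + 7*(-138) + 8*(-128)))*(-7988 + 14555) = (-7540 + (7 - 966 - 1024))*6567 = (-7540 - 1983)*6567 = -9523*6567 = -62537541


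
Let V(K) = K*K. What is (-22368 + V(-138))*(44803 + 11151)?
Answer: -185991096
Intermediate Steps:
V(K) = K²
(-22368 + V(-138))*(44803 + 11151) = (-22368 + (-138)²)*(44803 + 11151) = (-22368 + 19044)*55954 = -3324*55954 = -185991096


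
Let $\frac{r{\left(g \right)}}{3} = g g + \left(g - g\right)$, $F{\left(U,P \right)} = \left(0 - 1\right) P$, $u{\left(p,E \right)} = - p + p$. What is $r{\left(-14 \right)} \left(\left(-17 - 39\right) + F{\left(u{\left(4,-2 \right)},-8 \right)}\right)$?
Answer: $-28224$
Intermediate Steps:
$u{\left(p,E \right)} = 0$
$F{\left(U,P \right)} = - P$
$r{\left(g \right)} = 3 g^{2}$ ($r{\left(g \right)} = 3 \left(g g + \left(g - g\right)\right) = 3 \left(g^{2} + 0\right) = 3 g^{2}$)
$r{\left(-14 \right)} \left(\left(-17 - 39\right) + F{\left(u{\left(4,-2 \right)},-8 \right)}\right) = 3 \left(-14\right)^{2} \left(\left(-17 - 39\right) - -8\right) = 3 \cdot 196 \left(-56 + 8\right) = 588 \left(-48\right) = -28224$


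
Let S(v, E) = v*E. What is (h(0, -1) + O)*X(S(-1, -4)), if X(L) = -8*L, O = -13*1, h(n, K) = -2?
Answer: 480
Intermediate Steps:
O = -13
S(v, E) = E*v
(h(0, -1) + O)*X(S(-1, -4)) = (-2 - 13)*(-(-32)*(-1)) = -(-120)*4 = -15*(-32) = 480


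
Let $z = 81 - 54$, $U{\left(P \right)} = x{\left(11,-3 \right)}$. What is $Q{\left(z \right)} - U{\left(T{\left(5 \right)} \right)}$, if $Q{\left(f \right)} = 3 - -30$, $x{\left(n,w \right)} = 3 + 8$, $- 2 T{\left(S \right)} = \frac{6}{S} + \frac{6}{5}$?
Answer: $22$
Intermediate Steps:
$T{\left(S \right)} = - \frac{3}{5} - \frac{3}{S}$ ($T{\left(S \right)} = - \frac{\frac{6}{S} + \frac{6}{5}}{2} = - \frac{\frac{6}{5} + \frac{6}{S}}{2} = - \frac{3}{5} - \frac{3}{S}$)
$x{\left(n,w \right)} = 11$
$U{\left(P \right)} = 11$
$z = 27$ ($z = 81 - 54 = 27$)
$Q{\left(f \right)} = 33$ ($Q{\left(f \right)} = 3 + 30 = 33$)
$Q{\left(z \right)} - U{\left(T{\left(5 \right)} \right)} = 33 - 11 = 22$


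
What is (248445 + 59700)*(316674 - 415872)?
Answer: -30567367710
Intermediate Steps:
(248445 + 59700)*(316674 - 415872) = 308145*(-99198) = -30567367710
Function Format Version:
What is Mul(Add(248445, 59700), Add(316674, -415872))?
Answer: -30567367710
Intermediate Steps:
Mul(Add(248445, 59700), Add(316674, -415872)) = Mul(308145, -99198) = -30567367710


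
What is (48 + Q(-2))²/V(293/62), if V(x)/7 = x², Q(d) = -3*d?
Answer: 11209104/600943 ≈ 18.653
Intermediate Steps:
V(x) = 7*x²
(48 + Q(-2))²/V(293/62) = (48 - 3*(-2))²/((7*(293/62)²)) = (48 + 6)²/((7*(293*(1/62))²)) = 54²/((7*(293/62)²)) = 2916/((7*(85849/3844))) = 2916/(600943/3844) = 2916*(3844/600943) = 11209104/600943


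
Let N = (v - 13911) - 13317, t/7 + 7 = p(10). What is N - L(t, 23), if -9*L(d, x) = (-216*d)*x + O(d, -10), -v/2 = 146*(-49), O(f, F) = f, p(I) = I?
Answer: -73529/3 ≈ -24510.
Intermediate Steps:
t = 21 (t = -49 + 7*10 = -49 + 70 = 21)
v = 14308 (v = -292*(-49) = -2*(-7154) = 14308)
N = -12920 (N = (14308 - 13911) - 13317 = 397 - 13317 = -12920)
L(d, x) = -d/9 + 24*d*x (L(d, x) = -((-216*d)*x + d)/9 = -(-216*d*x + d)/9 = -(d - 216*d*x)/9 = -d/9 + 24*d*x)
N - L(t, 23) = -12920 - 21*(-1 + 216*23)/9 = -12920 - 21*(-1 + 4968)/9 = -12920 - 21*4967/9 = -12920 - 1*34769/3 = -12920 - 34769/3 = -73529/3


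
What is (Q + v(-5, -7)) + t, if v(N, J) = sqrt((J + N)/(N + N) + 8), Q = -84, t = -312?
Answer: -396 + sqrt(230)/5 ≈ -392.97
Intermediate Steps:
v(N, J) = sqrt(8 + (J + N)/(2*N)) (v(N, J) = sqrt((J + N)/((2*N)) + 8) = sqrt((J + N)*(1/(2*N)) + 8) = sqrt((J + N)/(2*N) + 8) = sqrt(8 + (J + N)/(2*N)))
(Q + v(-5, -7)) + t = (-84 + sqrt(34 + 2*(-7)/(-5))/2) - 312 = (-84 + sqrt(34 + 2*(-7)*(-1/5))/2) - 312 = (-84 + sqrt(34 + 14/5)/2) - 312 = (-84 + sqrt(184/5)/2) - 312 = (-84 + (2*sqrt(230)/5)/2) - 312 = (-84 + sqrt(230)/5) - 312 = -396 + sqrt(230)/5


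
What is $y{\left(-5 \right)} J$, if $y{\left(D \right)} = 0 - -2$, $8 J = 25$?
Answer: $\frac{25}{4} \approx 6.25$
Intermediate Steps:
$J = \frac{25}{8}$ ($J = \frac{1}{8} \cdot 25 = \frac{25}{8} \approx 3.125$)
$y{\left(D \right)} = 2$ ($y{\left(D \right)} = 0 + 2 = 2$)
$y{\left(-5 \right)} J = 2 \cdot \frac{25}{8} = \frac{25}{4}$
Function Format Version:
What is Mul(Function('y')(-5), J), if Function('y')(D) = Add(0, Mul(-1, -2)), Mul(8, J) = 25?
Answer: Rational(25, 4) ≈ 6.2500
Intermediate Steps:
J = Rational(25, 8) (J = Mul(Rational(1, 8), 25) = Rational(25, 8) ≈ 3.1250)
Function('y')(D) = 2 (Function('y')(D) = Add(0, 2) = 2)
Mul(Function('y')(-5), J) = Mul(2, Rational(25, 8)) = Rational(25, 4)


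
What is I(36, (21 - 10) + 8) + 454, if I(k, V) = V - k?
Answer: 437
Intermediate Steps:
I(36, (21 - 10) + 8) + 454 = (((21 - 10) + 8) - 1*36) + 454 = ((11 + 8) - 36) + 454 = (19 - 36) + 454 = -17 + 454 = 437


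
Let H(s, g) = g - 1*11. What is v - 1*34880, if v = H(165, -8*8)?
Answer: -34955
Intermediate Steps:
H(s, g) = -11 + g (H(s, g) = g - 11 = -11 + g)
v = -75 (v = -11 - 8*8 = -11 - 64 = -75)
v - 1*34880 = -75 - 1*34880 = -75 - 34880 = -34955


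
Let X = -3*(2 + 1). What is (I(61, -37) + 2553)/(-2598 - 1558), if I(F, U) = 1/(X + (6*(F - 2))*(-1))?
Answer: -463369/754314 ≈ -0.61429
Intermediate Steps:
X = -9 (X = -3*3 = -9)
I(F, U) = 1/(3 - 6*F) (I(F, U) = 1/(-9 + (6*(F - 2))*(-1)) = 1/(-9 + (6*(-2 + F))*(-1)) = 1/(-9 + (-12 + 6*F)*(-1)) = 1/(-9 + (12 - 6*F)) = 1/(3 - 6*F))
(I(61, -37) + 2553)/(-2598 - 1558) = (-1/(-3 + 6*61) + 2553)/(-2598 - 1558) = (-1/(-3 + 366) + 2553)/(-4156) = (-1/363 + 2553)*(-1/4156) = (926738/363)*(-1/4156) = -463369/754314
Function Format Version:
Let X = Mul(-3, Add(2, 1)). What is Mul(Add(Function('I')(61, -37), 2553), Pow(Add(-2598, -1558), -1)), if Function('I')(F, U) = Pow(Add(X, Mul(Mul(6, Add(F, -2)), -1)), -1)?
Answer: Rational(-463369, 754314) ≈ -0.61429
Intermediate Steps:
X = -9 (X = Mul(-3, 3) = -9)
Function('I')(F, U) = Pow(Add(3, Mul(-6, F)), -1) (Function('I')(F, U) = Pow(Add(-9, Mul(Mul(6, Add(F, -2)), -1)), -1) = Pow(Add(-9, Mul(Mul(6, Add(-2, F)), -1)), -1) = Pow(Add(-9, Mul(Add(-12, Mul(6, F)), -1)), -1) = Pow(Add(-9, Add(12, Mul(-6, F))), -1) = Pow(Add(3, Mul(-6, F)), -1))
Mul(Add(Function('I')(61, -37), 2553), Pow(Add(-2598, -1558), -1)) = Mul(Add(Mul(-1, Pow(Add(-3, Mul(6, 61)), -1)), 2553), Pow(Add(-2598, -1558), -1)) = Mul(Add(Mul(-1, Pow(Add(-3, 366), -1)), 2553), Pow(-4156, -1)) = Mul(Add(Mul(-1, Pow(363, -1)), 2553), Rational(-1, 4156)) = Mul(Add(Mul(-1, Rational(1, 363)), 2553), Rational(-1, 4156)) = Mul(Add(Rational(-1, 363), 2553), Rational(-1, 4156)) = Mul(Rational(926738, 363), Rational(-1, 4156)) = Rational(-463369, 754314)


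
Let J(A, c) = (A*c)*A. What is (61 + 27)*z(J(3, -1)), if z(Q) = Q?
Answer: -792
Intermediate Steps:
J(A, c) = c*A**2
(61 + 27)*z(J(3, -1)) = (61 + 27)*(-1*3**2) = 88*(-1*9) = 88*(-9) = -792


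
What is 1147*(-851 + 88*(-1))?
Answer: -1077033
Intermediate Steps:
1147*(-851 + 88*(-1)) = 1147*(-851 - 88) = 1147*(-939) = -1077033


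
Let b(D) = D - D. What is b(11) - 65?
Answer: -65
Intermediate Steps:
b(D) = 0
b(11) - 65 = 0 - 65 = -65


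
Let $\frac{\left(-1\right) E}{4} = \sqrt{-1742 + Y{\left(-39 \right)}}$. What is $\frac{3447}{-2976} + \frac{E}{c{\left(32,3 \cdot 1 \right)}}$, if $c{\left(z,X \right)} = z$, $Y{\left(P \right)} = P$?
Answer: $- \frac{1149}{992} - \frac{i \sqrt{1781}}{8} \approx -1.1583 - 5.2752 i$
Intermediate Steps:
$E = - 4 i \sqrt{1781}$ ($E = - 4 \sqrt{-1742 - 39} = - 4 \sqrt{-1781} = - 4 i \sqrt{1781} \approx - 168.81 i$)
$\frac{3447}{-2976} + \frac{E}{c{\left(32,3 \cdot 1 \right)}} = \frac{3447}{-2976} + \frac{\left(-4\right) i \sqrt{1781}}{32} = 3447 \left(- \frac{1}{2976}\right) + - 4 i \sqrt{1781} \cdot \frac{1}{32} = - \frac{1149}{992} - \frac{i \sqrt{1781}}{8}$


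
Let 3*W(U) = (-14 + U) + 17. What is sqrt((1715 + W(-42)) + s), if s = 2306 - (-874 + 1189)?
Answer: sqrt(3693) ≈ 60.770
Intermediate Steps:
s = 1991 (s = 2306 - 1*315 = 2306 - 315 = 1991)
W(U) = 1 + U/3 (W(U) = ((-14 + U) + 17)/3 = (3 + U)/3 = 1 + U/3)
sqrt((1715 + W(-42)) + s) = sqrt((1715 + (1 + (1/3)*(-42))) + 1991) = sqrt((1715 + (1 - 14)) + 1991) = sqrt((1715 - 13) + 1991) = sqrt(1702 + 1991) = sqrt(3693)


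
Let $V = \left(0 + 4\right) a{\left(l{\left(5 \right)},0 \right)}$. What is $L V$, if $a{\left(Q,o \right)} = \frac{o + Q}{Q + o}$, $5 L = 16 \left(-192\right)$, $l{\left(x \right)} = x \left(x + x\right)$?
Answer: $- \frac{12288}{5} \approx -2457.6$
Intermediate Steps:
$l{\left(x \right)} = 2 x^{2}$ ($l{\left(x \right)} = x 2 x = 2 x^{2}$)
$L = - \frac{3072}{5}$ ($L = \frac{16 \left(-192\right)}{5} = \frac{1}{5} \left(-3072\right) = - \frac{3072}{5} \approx -614.4$)
$a{\left(Q,o \right)} = 1$ ($a{\left(Q,o \right)} = \frac{Q + o}{Q + o} = 1$)
$V = 4$ ($V = \left(0 + 4\right) 1 = 4 \cdot 1 = 4$)
$L V = \left(- \frac{3072}{5}\right) 4 = - \frac{12288}{5}$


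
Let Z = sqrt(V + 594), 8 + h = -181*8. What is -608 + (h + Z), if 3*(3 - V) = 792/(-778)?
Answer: -2064 + sqrt(90389985)/389 ≈ -2039.6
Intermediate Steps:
V = 1299/389 (V = 3 - 264/(-778) = 3 - 264*(-1)/778 = 3 - 1/3*(-396/389) = 3 + 132/389 = 1299/389 ≈ 3.3393)
h = -1456 (h = -8 - 181*8 = -8 - 1448 = -1456)
Z = sqrt(90389985)/389 (Z = sqrt(1299/389 + 594) = sqrt(232365/389) = sqrt(90389985)/389 ≈ 24.441)
-608 + (h + Z) = -608 + (-1456 + sqrt(90389985)/389) = -2064 + sqrt(90389985)/389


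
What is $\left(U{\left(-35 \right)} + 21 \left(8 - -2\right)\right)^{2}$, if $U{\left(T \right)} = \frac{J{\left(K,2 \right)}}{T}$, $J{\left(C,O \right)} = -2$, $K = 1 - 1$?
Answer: $\frac{54051904}{1225} \approx 44124.0$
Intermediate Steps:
$K = 0$ ($K = 1 - 1 = 0$)
$U{\left(T \right)} = - \frac{2}{T}$
$\left(U{\left(-35 \right)} + 21 \left(8 - -2\right)\right)^{2} = \left(- \frac{2}{-35} + 21 \left(8 - -2\right)\right)^{2} = \left(\left(-2\right) \left(- \frac{1}{35}\right) + 21 \left(8 + 2\right)\right)^{2} = \left(\frac{2}{35} + 21 \cdot 10\right)^{2} = \left(\frac{2}{35} + 210\right)^{2} = \left(\frac{7352}{35}\right)^{2} = \frac{54051904}{1225}$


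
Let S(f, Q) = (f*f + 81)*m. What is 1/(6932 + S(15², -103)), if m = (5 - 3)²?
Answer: 1/209756 ≈ 4.7674e-6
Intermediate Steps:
m = 4 (m = 2² = 4)
S(f, Q) = 324 + 4*f² (S(f, Q) = (f*f + 81)*4 = (f² + 81)*4 = (81 + f²)*4 = 324 + 4*f²)
1/(6932 + S(15², -103)) = 1/(6932 + (324 + 4*(15²)²)) = 1/(6932 + (324 + 4*225²)) = 1/(6932 + (324 + 4*50625)) = 1/(6932 + (324 + 202500)) = 1/(6932 + 202824) = 1/209756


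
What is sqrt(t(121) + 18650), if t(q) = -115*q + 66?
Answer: sqrt(4801) ≈ 69.289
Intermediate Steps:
t(q) = 66 - 115*q
sqrt(t(121) + 18650) = sqrt((66 - 115*121) + 18650) = sqrt((66 - 13915) + 18650) = sqrt(-13849 + 18650) = sqrt(4801)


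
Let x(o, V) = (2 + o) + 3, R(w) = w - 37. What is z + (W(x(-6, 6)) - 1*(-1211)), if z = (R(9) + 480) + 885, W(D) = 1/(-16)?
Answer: 40767/16 ≈ 2547.9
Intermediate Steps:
R(w) = -37 + w
x(o, V) = 5 + o
W(D) = -1/16
z = 1337 (z = ((-37 + 9) + 480) + 885 = (-28 + 480) + 885 = 452 + 885 = 1337)
z + (W(x(-6, 6)) - 1*(-1211)) = 1337 + (-1/16 - 1*(-1211)) = 1337 + (-1/16 + 1211) = 1337 + 19375/16 = 40767/16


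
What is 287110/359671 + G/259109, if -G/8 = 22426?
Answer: 9864930222/93193993139 ≈ 0.10585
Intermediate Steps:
G = -179408 (G = -8*22426 = -179408)
287110/359671 + G/259109 = 287110/359671 - 179408/259109 = 9864930222/93193993139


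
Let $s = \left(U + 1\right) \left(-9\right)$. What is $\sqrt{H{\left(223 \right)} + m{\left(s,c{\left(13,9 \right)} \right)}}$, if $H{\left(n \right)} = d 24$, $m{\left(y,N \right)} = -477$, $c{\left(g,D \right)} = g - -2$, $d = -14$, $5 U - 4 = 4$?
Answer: $i \sqrt{813} \approx 28.513 i$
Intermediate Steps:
$U = \frac{8}{5}$ ($U = \frac{4}{5} + \frac{1}{5} \cdot 4 = \frac{4}{5} + \frac{4}{5} = \frac{8}{5} \approx 1.6$)
$c{\left(g,D \right)} = 2 + g$ ($c{\left(g,D \right)} = g + 2 = 2 + g$)
$s = - \frac{117}{5}$ ($s = \left(\frac{8}{5} + 1\right) \left(-9\right) = \frac{13}{5} \left(-9\right) = - \frac{117}{5} \approx -23.4$)
$H{\left(n \right)} = -336$ ($H{\left(n \right)} = \left(-14\right) 24 = -336$)
$\sqrt{H{\left(223 \right)} + m{\left(s,c{\left(13,9 \right)} \right)}} = \sqrt{-336 - 477} = \sqrt{-813} = i \sqrt{813}$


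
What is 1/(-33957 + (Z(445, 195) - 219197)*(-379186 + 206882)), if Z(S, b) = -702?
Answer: 1/37889443339 ≈ 2.6393e-11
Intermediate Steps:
1/(-33957 + (Z(445, 195) - 219197)*(-379186 + 206882)) = 1/(-33957 + (-702 - 219197)*(-379186 + 206882)) = 1/(-33957 - 219899*(-172304)) = 1/(-33957 + 37889477296) = 1/37889443339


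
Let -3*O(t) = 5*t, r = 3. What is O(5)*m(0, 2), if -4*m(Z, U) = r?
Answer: 25/4 ≈ 6.2500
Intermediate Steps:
O(t) = -5*t/3
m(Z, U) = -3/4 (m(Z, U) = -1/4*3 = -3/4)
O(5)*m(0, 2) = -5/3*5*(-3/4) = -25/3*(-3/4) = 25/4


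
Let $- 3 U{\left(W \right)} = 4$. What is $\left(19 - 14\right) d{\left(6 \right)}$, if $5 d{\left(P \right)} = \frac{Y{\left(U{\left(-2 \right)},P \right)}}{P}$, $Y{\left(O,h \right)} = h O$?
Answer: $- \frac{4}{3} \approx -1.3333$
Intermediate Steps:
$U{\left(W \right)} = - \frac{4}{3}$ ($U{\left(W \right)} = \left(- \frac{1}{3}\right) 4 = - \frac{4}{3}$)
$Y{\left(O,h \right)} = O h$
$d{\left(P \right)} = - \frac{4}{15}$ ($d{\left(P \right)} = \frac{- \frac{4 P}{3} \frac{1}{P}}{5} = \frac{1}{5} \left(- \frac{4}{3}\right) = - \frac{4}{15}$)
$\left(19 - 14\right) d{\left(6 \right)} = \left(19 - 14\right) \left(- \frac{4}{15}\right) = 5 \left(- \frac{4}{15}\right) = - \frac{4}{3}$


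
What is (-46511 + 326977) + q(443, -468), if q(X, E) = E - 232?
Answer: 279766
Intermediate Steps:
q(X, E) = -232 + E
(-46511 + 326977) + q(443, -468) = (-46511 + 326977) + (-232 - 468) = 280466 - 700 = 279766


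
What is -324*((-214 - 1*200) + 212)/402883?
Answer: 65448/402883 ≈ 0.16245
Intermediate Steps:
-324*((-214 - 1*200) + 212)/402883 = -324*((-214 - 200) + 212)*(1/402883) = -324*(-414 + 212)*(1/402883) = -324*(-202)*(1/402883) = 65448*(1/402883) = 65448/402883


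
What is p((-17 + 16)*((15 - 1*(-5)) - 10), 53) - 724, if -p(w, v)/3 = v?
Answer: -883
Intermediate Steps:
p(w, v) = -3*v
p((-17 + 16)*((15 - 1*(-5)) - 10), 53) - 724 = -3*53 - 724 = -159 - 724 = -883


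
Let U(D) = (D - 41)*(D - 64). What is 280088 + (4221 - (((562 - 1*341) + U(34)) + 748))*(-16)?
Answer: 231416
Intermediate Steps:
U(D) = (-64 + D)*(-41 + D) (U(D) = (-41 + D)*(-64 + D) = (-64 + D)*(-41 + D))
280088 + (4221 - (((562 - 1*341) + U(34)) + 748))*(-16) = 280088 + (4221 - (((562 - 1*341) + (2624 + 34² - 105*34)) + 748))*(-16) = 280088 + (4221 - (((562 - 341) + (2624 + 1156 - 3570)) + 748))*(-16) = 280088 + (4221 - ((221 + 210) + 748))*(-16) = 280088 + (4221 - (431 + 748))*(-16) = 280088 + (4221 - 1*1179)*(-16) = 280088 + (4221 - 1179)*(-16) = 280088 + 3042*(-16) = 280088 - 48672 = 231416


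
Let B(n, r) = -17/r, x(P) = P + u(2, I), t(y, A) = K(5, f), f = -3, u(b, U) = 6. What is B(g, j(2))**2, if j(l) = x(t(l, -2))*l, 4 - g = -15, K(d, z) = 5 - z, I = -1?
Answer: 289/784 ≈ 0.36862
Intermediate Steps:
t(y, A) = 8 (t(y, A) = 5 - 1*(-3) = 5 + 3 = 8)
g = 19 (g = 4 - 1*(-15) = 4 + 15 = 19)
x(P) = 6 + P (x(P) = P + 6 = 6 + P)
j(l) = 14*l (j(l) = (6 + 8)*l = 14*l)
B(g, j(2))**2 = (-17/(14*2))**2 = (-17/28)**2 = 289/784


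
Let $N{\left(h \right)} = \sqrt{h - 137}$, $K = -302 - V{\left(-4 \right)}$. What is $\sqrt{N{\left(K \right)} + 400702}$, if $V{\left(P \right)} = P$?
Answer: $\sqrt{400702 + i \sqrt{435}} \approx 633.01 + 0.016 i$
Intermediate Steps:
$K = -298$ ($K = -302 - -4 = -302 + 4 = -298$)
$N{\left(h \right)} = \sqrt{-137 + h}$
$\sqrt{N{\left(K \right)} + 400702} = \sqrt{\sqrt{-137 - 298} + 400702} = \sqrt{\sqrt{-435} + 400702} = \sqrt{i \sqrt{435} + 400702} = \sqrt{400702 + i \sqrt{435}}$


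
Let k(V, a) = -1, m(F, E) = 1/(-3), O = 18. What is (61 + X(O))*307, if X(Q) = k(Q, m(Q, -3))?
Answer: 18420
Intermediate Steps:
m(F, E) = -⅓
X(Q) = -1
(61 + X(O))*307 = (61 - 1)*307 = 60*307 = 18420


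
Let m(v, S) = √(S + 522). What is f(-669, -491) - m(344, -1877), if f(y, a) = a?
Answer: -491 - I*√1355 ≈ -491.0 - 36.81*I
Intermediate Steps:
m(v, S) = √(522 + S)
f(-669, -491) - m(344, -1877) = -491 - √(522 - 1877) = -491 - √(-1355) = -491 - I*√1355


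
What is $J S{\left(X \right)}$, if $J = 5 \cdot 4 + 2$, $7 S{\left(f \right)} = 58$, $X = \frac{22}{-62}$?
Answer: $\frac{1276}{7} \approx 182.29$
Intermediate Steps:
$X = - \frac{11}{31}$ ($X = 22 \left(- \frac{1}{62}\right) = - \frac{11}{31} \approx -0.35484$)
$S{\left(f \right)} = \frac{58}{7}$ ($S{\left(f \right)} = \frac{1}{7} \cdot 58 = \frac{58}{7}$)
$J = 22$ ($J = 20 + 2 = 22$)
$J S{\left(X \right)} = 22 \cdot \frac{58}{7} = \frac{1276}{7}$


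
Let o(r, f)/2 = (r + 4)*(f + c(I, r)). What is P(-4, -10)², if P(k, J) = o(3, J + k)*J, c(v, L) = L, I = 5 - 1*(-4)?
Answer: 2371600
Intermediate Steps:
I = 9 (I = 5 + 4 = 9)
o(r, f) = 2*(4 + r)*(f + r) (o(r, f) = 2*((r + 4)*(f + r)) = 2*((4 + r)*(f + r)) = 2*(4 + r)*(f + r))
P(k, J) = J*(42 + 14*J + 14*k) (P(k, J) = (2*3² + 8*(J + k) + 8*3 + 2*(J + k)*3)*J = (2*9 + (8*J + 8*k) + 24 + (6*J + 6*k))*J = (18 + (8*J + 8*k) + 24 + (6*J + 6*k))*J = (42 + 14*J + 14*k)*J = J*(42 + 14*J + 14*k))
P(-4, -10)² = (14*(-10)*(3 - 10 - 4))² = (14*(-10)*(-11))² = 1540² = 2371600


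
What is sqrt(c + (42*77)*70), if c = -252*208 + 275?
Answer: 13*sqrt(1031) ≈ 417.42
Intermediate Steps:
c = -52141 (c = -52416 + 275 = -52141)
sqrt(c + (42*77)*70) = sqrt(-52141 + (42*77)*70) = sqrt(-52141 + 3234*70) = sqrt(-52141 + 226380) = sqrt(174239) = 13*sqrt(1031)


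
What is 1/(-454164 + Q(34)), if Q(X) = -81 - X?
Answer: -1/454279 ≈ -2.2013e-6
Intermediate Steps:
1/(-454164 + Q(34)) = 1/(-454164 + (-81 - 1*34)) = 1/(-454164 + (-81 - 34)) = 1/(-454164 - 115) = 1/(-454279) = -1/454279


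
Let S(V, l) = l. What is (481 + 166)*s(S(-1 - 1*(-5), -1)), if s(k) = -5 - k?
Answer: -2588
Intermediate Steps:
(481 + 166)*s(S(-1 - 1*(-5), -1)) = (481 + 166)*(-5 - 1*(-1)) = 647*(-5 + 1) = 647*(-4) = -2588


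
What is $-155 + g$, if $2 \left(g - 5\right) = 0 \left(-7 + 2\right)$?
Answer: $-150$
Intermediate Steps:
$g = 5$ ($g = 5 + \frac{0 \left(-7 + 2\right)}{2} = 5 + \frac{0 \left(-5\right)}{2} = 5 + \frac{1}{2} \cdot 0 = 5 + 0 = 5$)
$-155 + g = -155 + 5 = -150$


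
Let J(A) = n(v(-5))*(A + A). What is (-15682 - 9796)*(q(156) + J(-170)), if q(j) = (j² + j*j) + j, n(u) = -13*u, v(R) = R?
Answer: -680975984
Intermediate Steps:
q(j) = j + 2*j² (q(j) = (j² + j²) + j = 2*j² + j = j + 2*j²)
J(A) = 130*A (J(A) = (-13*(-5))*(A + A) = 65*(2*A) = 130*A)
(-15682 - 9796)*(q(156) + J(-170)) = (-15682 - 9796)*(156*(1 + 2*156) + 130*(-170)) = -25478*(156*(1 + 312) - 22100) = -25478*(156*313 - 22100) = -25478*(48828 - 22100) = -25478*26728 = -680975984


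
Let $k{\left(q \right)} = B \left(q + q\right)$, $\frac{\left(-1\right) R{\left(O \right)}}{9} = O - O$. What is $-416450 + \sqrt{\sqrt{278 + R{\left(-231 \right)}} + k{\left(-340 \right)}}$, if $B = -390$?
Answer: $-416450 + \sqrt{265200 + \sqrt{278}} \approx -4.1594 \cdot 10^{5}$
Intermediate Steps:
$R{\left(O \right)} = 0$ ($R{\left(O \right)} = - 9 \left(O - O\right) = \left(-9\right) 0 = 0$)
$k{\left(q \right)} = - 780 q$ ($k{\left(q \right)} = - 390 \left(q + q\right) = - 390 \cdot 2 q = - 780 q$)
$-416450 + \sqrt{\sqrt{278 + R{\left(-231 \right)}} + k{\left(-340 \right)}} = -416450 + \sqrt{\sqrt{278 + 0} - -265200} = -416450 + \sqrt{\sqrt{278} + 265200} = -416450 + \sqrt{265200 + \sqrt{278}}$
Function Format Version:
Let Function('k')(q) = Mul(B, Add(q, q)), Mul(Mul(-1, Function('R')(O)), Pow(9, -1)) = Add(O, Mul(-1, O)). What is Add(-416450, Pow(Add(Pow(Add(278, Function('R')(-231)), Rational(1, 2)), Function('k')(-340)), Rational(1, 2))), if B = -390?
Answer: Add(-416450, Pow(Add(265200, Pow(278, Rational(1, 2))), Rational(1, 2))) ≈ -4.1594e+5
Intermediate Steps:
Function('R')(O) = 0 (Function('R')(O) = Mul(-9, Add(O, Mul(-1, O))) = Mul(-9, 0) = 0)
Function('k')(q) = Mul(-780, q) (Function('k')(q) = Mul(-390, Add(q, q)) = Mul(-390, Mul(2, q)) = Mul(-780, q))
Add(-416450, Pow(Add(Pow(Add(278, Function('R')(-231)), Rational(1, 2)), Function('k')(-340)), Rational(1, 2))) = Add(-416450, Pow(Add(Pow(Add(278, 0), Rational(1, 2)), Mul(-780, -340)), Rational(1, 2))) = Add(-416450, Pow(Add(Pow(278, Rational(1, 2)), 265200), Rational(1, 2))) = Add(-416450, Pow(Add(265200, Pow(278, Rational(1, 2))), Rational(1, 2)))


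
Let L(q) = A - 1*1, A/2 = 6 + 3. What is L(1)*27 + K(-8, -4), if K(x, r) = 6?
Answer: 465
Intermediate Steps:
A = 18 (A = 2*(6 + 3) = 2*9 = 18)
L(q) = 17 (L(q) = 18 - 1*1 = 18 - 1 = 17)
L(1)*27 + K(-8, -4) = 17*27 + 6 = 459 + 6 = 465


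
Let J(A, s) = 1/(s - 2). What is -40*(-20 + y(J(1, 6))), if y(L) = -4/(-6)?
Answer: 2320/3 ≈ 773.33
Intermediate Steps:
J(A, s) = 1/(-2 + s)
y(L) = ⅔ (y(L) = -4*(-⅙) = ⅔)
-40*(-20 + y(J(1, 6))) = -40*(-20 + ⅔) = -40*(-58/3) = 2320/3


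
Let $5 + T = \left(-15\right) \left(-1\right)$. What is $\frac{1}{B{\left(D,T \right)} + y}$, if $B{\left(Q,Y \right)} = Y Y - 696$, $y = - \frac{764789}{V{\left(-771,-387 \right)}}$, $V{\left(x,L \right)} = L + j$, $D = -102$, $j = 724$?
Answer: $- \frac{337}{965641} \approx -0.00034899$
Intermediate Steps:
$V{\left(x,L \right)} = 724 + L$ ($V{\left(x,L \right)} = L + 724 = 724 + L$)
$y = - \frac{764789}{337}$ ($y = - \frac{764789}{724 - 387} = - \frac{764789}{337} \approx -2269.4$)
$T = 10$ ($T = -5 - -15 = -5 + 15 = 10$)
$B{\left(Q,Y \right)} = -696 + Y^{2}$ ($B{\left(Q,Y \right)} = Y^{2} - 696 = -696 + Y^{2}$)
$\frac{1}{B{\left(D,T \right)} + y} = \frac{1}{\left(-696 + 10^{2}\right) - \frac{764789}{337}} = \frac{1}{\left(-696 + 100\right) - \frac{764789}{337}} = \frac{1}{-596 - \frac{764789}{337}} = \frac{1}{- \frac{965641}{337}} = - \frac{337}{965641}$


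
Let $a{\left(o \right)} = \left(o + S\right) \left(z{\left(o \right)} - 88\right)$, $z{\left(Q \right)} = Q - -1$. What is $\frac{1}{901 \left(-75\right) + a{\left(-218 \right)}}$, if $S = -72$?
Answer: $\frac{1}{20875} \approx 4.7904 \cdot 10^{-5}$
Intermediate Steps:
$z{\left(Q \right)} = 1 + Q$ ($z{\left(Q \right)} = Q + 1 = 1 + Q$)
$a{\left(o \right)} = \left(-87 + o\right) \left(-72 + o\right)$ ($a{\left(o \right)} = \left(o - 72\right) \left(\left(1 + o\right) - 88\right) = \left(-72 + o\right) \left(-87 + o\right) = \left(-87 + o\right) \left(-72 + o\right)$)
$\frac{1}{901 \left(-75\right) + a{\left(-218 \right)}} = \frac{1}{901 \left(-75\right) + \left(6264 + \left(-218\right)^{2} - -34662\right)} = \frac{1}{-67575 + \left(6264 + 47524 + 34662\right)} = \frac{1}{-67575 + 88450} = \frac{1}{20875}$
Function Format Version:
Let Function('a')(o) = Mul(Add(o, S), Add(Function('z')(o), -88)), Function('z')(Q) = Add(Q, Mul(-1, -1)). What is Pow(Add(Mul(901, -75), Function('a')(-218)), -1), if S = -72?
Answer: Rational(1, 20875) ≈ 4.7904e-5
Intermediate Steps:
Function('z')(Q) = Add(1, Q) (Function('z')(Q) = Add(Q, 1) = Add(1, Q))
Function('a')(o) = Mul(Add(-87, o), Add(-72, o)) (Function('a')(o) = Mul(Add(o, -72), Add(Add(1, o), -88)) = Mul(Add(-72, o), Add(-87, o)) = Mul(Add(-87, o), Add(-72, o)))
Pow(Add(Mul(901, -75), Function('a')(-218)), -1) = Pow(Add(Mul(901, -75), Add(6264, Pow(-218, 2), Mul(-159, -218))), -1) = Pow(Add(-67575, Add(6264, 47524, 34662)), -1) = Pow(Add(-67575, 88450), -1) = Pow(20875, -1) = Rational(1, 20875)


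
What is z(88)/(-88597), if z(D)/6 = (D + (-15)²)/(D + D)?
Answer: -939/7796536 ≈ -0.00012044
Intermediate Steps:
z(D) = 3*(225 + D)/D (z(D) = 6*((D + (-15)²)/(D + D)) = 6*((D + 225)/((2*D))) = 6*((225 + D)*(1/(2*D))) = 6*((225 + D)/(2*D)) = 3*(225 + D)/D)
z(88)/(-88597) = (3 + 675/88)/(-88597) = (3 + 675*(1/88))*(-1/88597) = (3 + 675/88)*(-1/88597) = (939/88)*(-1/88597) = -939/7796536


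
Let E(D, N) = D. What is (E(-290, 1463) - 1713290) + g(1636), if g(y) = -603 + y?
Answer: -1712547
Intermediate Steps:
(E(-290, 1463) - 1713290) + g(1636) = (-290 - 1713290) + (-603 + 1636) = -1713580 + 1033 = -1712547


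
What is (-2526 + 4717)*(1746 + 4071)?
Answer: 12745047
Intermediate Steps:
(-2526 + 4717)*(1746 + 4071) = 2191*5817 = 12745047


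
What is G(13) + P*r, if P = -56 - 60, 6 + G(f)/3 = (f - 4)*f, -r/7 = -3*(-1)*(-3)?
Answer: -6975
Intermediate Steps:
r = 63 (r = -7*(-3*(-1))*(-3) = -21*(-3) = -7*(-9) = 63)
G(f) = -18 + 3*f*(-4 + f) (G(f) = -18 + 3*((f - 4)*f) = -18 + 3*((-4 + f)*f) = -18 + 3*(f*(-4 + f)) = -18 + 3*f*(-4 + f))
P = -116
G(13) + P*r = (-18 - 12*13 + 3*13²) - 116*63 = (-18 - 156 + 3*169) - 7308 = (-18 - 156 + 507) - 7308 = 333 - 7308 = -6975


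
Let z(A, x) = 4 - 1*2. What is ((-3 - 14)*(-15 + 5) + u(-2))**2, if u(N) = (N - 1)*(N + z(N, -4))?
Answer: 28900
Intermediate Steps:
z(A, x) = 2 (z(A, x) = 4 - 2 = 2)
u(N) = (-1 + N)*(2 + N) (u(N) = (N - 1)*(N + 2) = (-1 + N)*(2 + N))
((-3 - 14)*(-15 + 5) + u(-2))**2 = ((-3 - 14)*(-15 + 5) + (-2 - 2 + (-2)**2))**2 = (-17*(-10) + (-2 - 2 + 4))**2 = (170 + 0)**2 = 170**2 = 28900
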